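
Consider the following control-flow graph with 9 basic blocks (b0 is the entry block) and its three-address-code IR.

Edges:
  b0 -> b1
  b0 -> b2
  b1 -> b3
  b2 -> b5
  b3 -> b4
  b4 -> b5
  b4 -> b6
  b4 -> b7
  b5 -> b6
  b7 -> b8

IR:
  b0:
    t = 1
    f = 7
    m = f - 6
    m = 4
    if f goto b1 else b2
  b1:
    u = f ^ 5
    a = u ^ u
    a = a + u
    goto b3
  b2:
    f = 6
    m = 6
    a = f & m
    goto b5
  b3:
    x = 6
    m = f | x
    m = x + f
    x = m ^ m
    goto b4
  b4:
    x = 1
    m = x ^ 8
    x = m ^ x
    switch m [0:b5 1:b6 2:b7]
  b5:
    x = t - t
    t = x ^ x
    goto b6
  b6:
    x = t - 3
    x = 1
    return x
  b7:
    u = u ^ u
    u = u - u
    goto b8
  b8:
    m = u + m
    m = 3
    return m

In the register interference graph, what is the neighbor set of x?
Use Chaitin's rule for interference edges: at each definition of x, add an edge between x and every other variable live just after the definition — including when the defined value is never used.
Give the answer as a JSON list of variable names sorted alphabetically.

Answer: ["f", "m", "t", "u"]

Derivation:
Per-block:
  b0: {f,m,t} / ∅
  b1: {a,u} / {f}
  b2: {a,f,m} / ∅
  b3: {m,x} / {f}
  b4: {m,x} / ∅
  b5: {t,x} / {t}
  b6: {x} / {t}
  b7: {u} / {u}
  b8: {m} / {m,u}

Live sets:
  b0 li=∅ lo={f,t}
  b1 li={f,t} lo={f,t,u}
  b2 li={t} lo={t}
  b3 li={f,t,u} lo={t,u}
  b4 li={t,u} lo={m,t,u}
  b5 li={t} lo={t}
  b6 li={t} lo=∅
  b7 li={m,u} lo={m,u}
  b8 li={m,u} lo=∅

Interference:
  a: {f,t,u}
  f: {a,m,t,u,x}
  m: {f,t,u,x}
  t: {a,f,m,u,x}
  u: {a,f,m,t,x}
  x: {f,m,t,u}

N(x) = ["f", "m", "t", "u"]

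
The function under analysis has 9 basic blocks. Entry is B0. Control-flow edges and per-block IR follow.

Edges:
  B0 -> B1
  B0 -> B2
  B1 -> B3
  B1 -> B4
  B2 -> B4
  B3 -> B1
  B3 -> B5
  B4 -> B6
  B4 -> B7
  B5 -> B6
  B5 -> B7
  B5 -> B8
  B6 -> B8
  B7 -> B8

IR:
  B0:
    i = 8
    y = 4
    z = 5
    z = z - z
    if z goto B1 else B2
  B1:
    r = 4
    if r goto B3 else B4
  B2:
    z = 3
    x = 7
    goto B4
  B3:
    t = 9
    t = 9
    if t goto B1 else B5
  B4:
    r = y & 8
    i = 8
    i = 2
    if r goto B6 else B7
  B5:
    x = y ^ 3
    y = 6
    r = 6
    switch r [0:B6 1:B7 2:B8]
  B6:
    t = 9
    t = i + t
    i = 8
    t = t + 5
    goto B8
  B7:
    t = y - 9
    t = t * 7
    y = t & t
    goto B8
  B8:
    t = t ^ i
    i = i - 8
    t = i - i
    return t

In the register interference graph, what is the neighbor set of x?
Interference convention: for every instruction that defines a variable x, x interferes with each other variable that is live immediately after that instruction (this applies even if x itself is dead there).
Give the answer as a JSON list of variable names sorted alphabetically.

Answer: ["i", "t", "y"]

Working:
def/use:
  B0 def {i,y,z} use ∅
  B1 def {r} use ∅
  B2 def {x,z} use ∅
  B3 def {t} use ∅
  B4 def {i,r} use {y}
  B5 def {r,x,y} use {y}
  B6 def {i,t} use {i}
  B7 def {t,y} use {y}
  B8 def {i,t} use {i,t}

Liveness:
  live B0: ∅→{i,y}
  live B1: {i,y}→{i,y}
  live B2: {y}→{y}
  live B3: {i,y}→{i,t,y}
  live B4: {y}→{i,y}
  live B5: {i,t,y}→{i,t,y}
  live B6: {i}→{i,t}
  live B7: {i,y}→{i,t}
  live B8: {i,t}→∅

Interference:
  i: {r,t,x,y,z}
  r: {i,t,y}
  t: {i,r,x,y}
  x: {i,t,y}
  y: {i,r,t,x,z}
  z: {i,y}

N(x) = ["i", "t", "y"]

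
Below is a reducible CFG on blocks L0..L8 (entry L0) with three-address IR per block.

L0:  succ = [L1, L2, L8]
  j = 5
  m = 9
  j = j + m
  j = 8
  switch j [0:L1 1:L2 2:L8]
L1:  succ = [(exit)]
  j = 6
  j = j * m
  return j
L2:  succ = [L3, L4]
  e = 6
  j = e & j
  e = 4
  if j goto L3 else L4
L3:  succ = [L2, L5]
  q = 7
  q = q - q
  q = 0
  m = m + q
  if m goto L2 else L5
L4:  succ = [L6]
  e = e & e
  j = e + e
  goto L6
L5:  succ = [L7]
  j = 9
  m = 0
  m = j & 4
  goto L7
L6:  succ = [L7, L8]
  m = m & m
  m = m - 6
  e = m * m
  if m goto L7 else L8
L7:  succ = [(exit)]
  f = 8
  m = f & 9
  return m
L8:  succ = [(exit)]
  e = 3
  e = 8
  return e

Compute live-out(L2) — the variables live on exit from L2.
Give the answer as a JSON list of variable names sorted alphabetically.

Block summaries:
  L0 def {j,m} use ∅
  L1 def {j} use {m}
  L2 def {e,j} use {j}
  L3 def {m,q} use {m}
  L4 def {e,j} use {e}
  L5 def {j,m} use ∅
  L6 def {e,m} use {m}
  L7 def {f,m} use ∅
  L8 def {e} use ∅

Backward fixpoint:
  live L0: ∅→{j,m}
  live L1: {m}→∅
  live L2: {j,m}→{e,j,m}
  live L3: {j,m}→{j,m}
  live L4: {e,m}→{m}
  live L5: ∅→∅
  live L6: {m}→∅
  live L7: ∅→∅
  live L8: ∅→∅

live-out(L2) = ["e", "j", "m"]

Answer: ["e", "j", "m"]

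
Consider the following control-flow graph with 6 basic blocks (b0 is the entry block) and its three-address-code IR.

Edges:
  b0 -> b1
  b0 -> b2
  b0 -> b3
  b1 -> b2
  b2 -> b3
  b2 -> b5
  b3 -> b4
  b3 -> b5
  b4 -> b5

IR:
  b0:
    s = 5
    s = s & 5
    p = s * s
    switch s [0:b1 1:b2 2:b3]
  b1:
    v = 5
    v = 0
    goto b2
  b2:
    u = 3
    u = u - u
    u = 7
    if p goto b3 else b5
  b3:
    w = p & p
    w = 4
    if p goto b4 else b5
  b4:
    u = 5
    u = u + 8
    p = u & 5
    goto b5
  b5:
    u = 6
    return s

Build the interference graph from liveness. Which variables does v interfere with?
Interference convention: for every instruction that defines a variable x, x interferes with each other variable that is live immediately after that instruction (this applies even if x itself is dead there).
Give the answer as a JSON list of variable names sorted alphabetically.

Block summaries:
  b0: def={p,s} ue=∅
  b1: def={v} ue=∅
  b2: def={u} ue={p}
  b3: def={w} ue={p}
  b4: def={p,u} ue=∅
  b5: def={u} ue={s}

Live sets:
  b0 li=∅ lo={p,s}
  b1 li={p,s} lo={p,s}
  b2 li={p,s} lo={p,s}
  b3 li={p,s} lo={s}
  b4 li={s} lo={s}
  b5 li={s} lo=∅

Interfere edges:
  p↔{s,u,v,w}
  s↔{p,u,v,w}
  u↔{p,s}
  v↔{p,s}
  w↔{p,s}

N(v) = ["p", "s"]

Answer: ["p", "s"]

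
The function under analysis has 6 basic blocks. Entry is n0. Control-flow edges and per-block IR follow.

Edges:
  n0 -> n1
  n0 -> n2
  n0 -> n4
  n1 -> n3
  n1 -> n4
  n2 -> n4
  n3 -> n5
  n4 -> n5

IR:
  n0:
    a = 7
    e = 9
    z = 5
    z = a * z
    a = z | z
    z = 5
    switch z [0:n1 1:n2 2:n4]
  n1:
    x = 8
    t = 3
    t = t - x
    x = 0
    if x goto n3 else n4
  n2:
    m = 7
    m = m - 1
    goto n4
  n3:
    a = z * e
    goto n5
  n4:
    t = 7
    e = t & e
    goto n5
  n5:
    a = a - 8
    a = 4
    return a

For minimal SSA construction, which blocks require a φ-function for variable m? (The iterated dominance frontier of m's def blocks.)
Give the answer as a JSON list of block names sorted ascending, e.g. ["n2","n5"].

idom tree: n1←n0 n2←n0 n3←n1 n4←n0 n5←n0
Dom at joins:
  n4: preds {n0,n1,n2}: {n0} ∩ {n0,n1} ∩ {n0,n2} = {n0}; idom=n0
  n5: preds {n3,n4}: {n0,n1,n3} ∩ {n0,n4} = {n0}; idom=n0

DF walk-up:
  join n4 pred n0: · stop@n0
  join n4 pred n1: n1 stop@n0
  join n4 pred n2: n2 stop@n0
  join n5 pred n3: n3→n1 stop@n0
  join n5 pred n4: n4 stop@n0
  n0 → ∅
  n1 → {n4,n5}
  n2 → {n4}
  n3 → {n5}
  n4 → {n5}
  n5 → ∅

φ for m: defs {n2}
  DF⁺ = {n4,n5}

Answer: ["n4", "n5"]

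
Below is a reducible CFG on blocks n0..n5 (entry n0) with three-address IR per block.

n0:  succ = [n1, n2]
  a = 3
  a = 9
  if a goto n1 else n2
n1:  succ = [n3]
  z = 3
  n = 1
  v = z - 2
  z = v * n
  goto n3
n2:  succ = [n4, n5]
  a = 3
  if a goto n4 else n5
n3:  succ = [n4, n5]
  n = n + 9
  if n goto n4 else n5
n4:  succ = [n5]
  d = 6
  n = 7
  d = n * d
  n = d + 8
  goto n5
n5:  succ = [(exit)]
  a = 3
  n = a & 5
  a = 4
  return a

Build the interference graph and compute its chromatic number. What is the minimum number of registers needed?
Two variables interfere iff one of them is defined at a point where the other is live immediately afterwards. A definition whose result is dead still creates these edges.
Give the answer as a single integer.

def/use:
  n0: def={a} ue=∅
  n1: def={n,v,z} ue=∅
  n2: def={a} ue=∅
  n3: def={n} ue={n}
  n4: def={d,n} ue=∅
  n5: def={a,n} ue=∅

Live sets:
  live n0: ∅→∅
  live n1: ∅→{n}
  live n2: ∅→∅
  live n3: {n}→∅
  live n4: ∅→∅
  live n5: ∅→∅

Interfere edges:
  a — ∅
  d — {n}
  n — {d,v,z}
  v — {n}
  z — {n}

Registers:
  lower bound: {d,n} mutually conflict ⇒ χ ≥ 2
  assign a→r0 d→r1 n→r0 v→r1 z→r1 — no edge inside a register ⇒ χ ≤ 2
  χ = 2

Answer: 2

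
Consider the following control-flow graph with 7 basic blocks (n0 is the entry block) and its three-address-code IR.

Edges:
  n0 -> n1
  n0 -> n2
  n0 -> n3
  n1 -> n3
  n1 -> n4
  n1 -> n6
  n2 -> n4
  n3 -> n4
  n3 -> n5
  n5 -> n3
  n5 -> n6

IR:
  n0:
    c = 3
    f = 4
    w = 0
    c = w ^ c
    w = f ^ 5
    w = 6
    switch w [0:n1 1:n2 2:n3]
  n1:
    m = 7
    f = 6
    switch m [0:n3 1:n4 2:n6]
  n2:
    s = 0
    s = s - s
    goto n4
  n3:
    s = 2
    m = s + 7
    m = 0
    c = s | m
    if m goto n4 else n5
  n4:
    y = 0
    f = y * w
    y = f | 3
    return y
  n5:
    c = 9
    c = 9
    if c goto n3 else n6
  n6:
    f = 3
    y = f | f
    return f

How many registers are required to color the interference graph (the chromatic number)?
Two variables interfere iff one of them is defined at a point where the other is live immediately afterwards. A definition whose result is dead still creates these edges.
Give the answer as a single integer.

Answer: 4

Derivation:
Block summaries:
  n0: {c,f,w} / ∅
  n1: {f,m} / ∅
  n2: {s} / ∅
  n3: {c,m,s} / ∅
  n4: {f,y} / {w}
  n5: {c} / ∅
  n6: {f,y} / ∅

Backward fixpoint:
  n0 li=∅ lo={w}
  n1 li={w} lo={w}
  n2 li={w} lo={w}
  n3 li={w} lo={w}
  n4 li={w} lo=∅
  n5 li={w} lo={w}
  n6 li=∅ lo=∅

Interference:
  c: {f,m,w}
  f: {c,m,w,y}
  m: {c,f,s,w}
  s: {m,w}
  w: {c,f,m,s,y}
  y: {f,w}

Registers:
  clique {c,f,m,w} ⇒ need ≥ 4
  4-colouring: R0={w}  R1={f,s}  R2={m,y}  R3={c}
  χ = 4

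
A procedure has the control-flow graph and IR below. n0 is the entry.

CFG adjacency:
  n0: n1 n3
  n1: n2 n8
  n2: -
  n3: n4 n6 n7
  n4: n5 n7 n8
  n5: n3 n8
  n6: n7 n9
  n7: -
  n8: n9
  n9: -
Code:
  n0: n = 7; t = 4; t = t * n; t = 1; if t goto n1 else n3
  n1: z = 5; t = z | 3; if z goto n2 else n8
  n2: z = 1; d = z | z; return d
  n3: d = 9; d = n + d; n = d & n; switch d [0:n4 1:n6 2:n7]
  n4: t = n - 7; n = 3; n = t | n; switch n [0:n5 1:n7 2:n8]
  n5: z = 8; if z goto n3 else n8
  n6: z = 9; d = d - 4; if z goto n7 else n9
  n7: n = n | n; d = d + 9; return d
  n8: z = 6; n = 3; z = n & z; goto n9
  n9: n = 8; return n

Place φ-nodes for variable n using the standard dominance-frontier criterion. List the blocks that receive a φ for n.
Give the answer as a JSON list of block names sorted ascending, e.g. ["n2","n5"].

Answer: ["n3", "n7", "n8", "n9"]

Derivation:
idom tree: n1←n0 n2←n1 n3←n0 n4←n3 n5←n4 n6←n3 n7←n3 n8←n0 n9←n0
Dom at joins:
  n3: preds {n0,n5}: {n0} ∩ {n0,n3,n4,n5} = {n0}; idom=n0
  n7: preds {n3,n4,n6}: {n0,n3} ∩ {n0,n3,n4} ∩ {n0,n3,n6} = {n0,n3}; idom=n3
  n8: preds {n1,n4,n5}: {n0,n1} ∩ {n0,n3,n4} ∩ {n0,n3,n4,n5} = {n0}; idom=n0
  n9: preds {n6,n8}: {n0,n3,n6} ∩ {n0,n8} = {n0}; idom=n0

DF derivation:
  join n3 pred n0: · stop@n0
  join n3 pred n5: n5→n4→n3 stop@n0
  join n7 pred n3: · stop@n3
  join n7 pred n4: n4 stop@n3
  join n7 pred n6: n6 stop@n3
  join n8 pred n1: n1 stop@n0
  join n8 pred n4: n4→n3 stop@n0
  join n8 pred n5: n5→n4→n3 stop@n0
  join n9 pred n6: n6→n3 stop@n0
  join n9 pred n8: n8 stop@n0
  n0 → ∅
  n1 → {n8}
  n2 → ∅
  n3 → {n3,n8,n9}
  n4 → {n3,n7,n8}
  n5 → {n3,n8}
  n6 → {n7,n9}
  n7 → ∅
  n8 → {n9}
  n9 → ∅

φ for n: defs {n0,n3,n4,n7,n8,n9}
  DF⁺ = {n3,n7,n8,n9}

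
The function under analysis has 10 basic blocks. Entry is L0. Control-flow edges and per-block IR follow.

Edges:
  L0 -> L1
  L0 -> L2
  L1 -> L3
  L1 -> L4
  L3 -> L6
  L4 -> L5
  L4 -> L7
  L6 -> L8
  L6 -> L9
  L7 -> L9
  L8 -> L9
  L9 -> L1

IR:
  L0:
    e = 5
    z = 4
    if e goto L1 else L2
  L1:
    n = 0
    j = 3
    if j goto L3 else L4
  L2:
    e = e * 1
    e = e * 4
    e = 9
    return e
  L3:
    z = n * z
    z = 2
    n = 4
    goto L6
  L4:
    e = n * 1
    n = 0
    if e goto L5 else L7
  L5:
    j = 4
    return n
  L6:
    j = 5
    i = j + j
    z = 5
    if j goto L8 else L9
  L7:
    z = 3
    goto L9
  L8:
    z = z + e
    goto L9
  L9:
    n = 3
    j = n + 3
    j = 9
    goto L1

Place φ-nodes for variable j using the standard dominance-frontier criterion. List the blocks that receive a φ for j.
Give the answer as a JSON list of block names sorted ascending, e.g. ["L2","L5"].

idom tree: L1←L0 L2←L0 L3←L1 L4←L1 L5←L4 L6←L3 L7←L4 L8←L6 L9←L1
Join-block Dom:
  L1: preds {L0,L9}: {L0} ∩ {L0,L1,L9} = {L0}; idom=L0
  L9: preds {L6,L7,L8}: {L0,L1,L3,L6} ∩ {L0,L1,L4,L7} ∩ {L0,L1,L3,L6,L8} = {L0,L1}; idom=L1

Frontier:
  L1←L0: walk · to L0
  L1←L9: walk L9→L1 to L0
  L9←L6: walk L6→L3 to L1
  L9←L7: walk L7→L4 to L1
  L9←L8: walk L8→L6→L3 to L1
  DF(L0)=∅
  DF(L1)={L1}
  DF(L2)=∅
  DF(L3)={L9}
  DF(L4)={L9}
  DF(L5)=∅
  DF(L6)={L9}
  DF(L7)={L9}
  DF(L8)={L9}
  DF(L9)={L1}

φ for j: defs {L1,L5,L6,L9}
  DF⁺ = {L1,L9}

Answer: ["L1", "L9"]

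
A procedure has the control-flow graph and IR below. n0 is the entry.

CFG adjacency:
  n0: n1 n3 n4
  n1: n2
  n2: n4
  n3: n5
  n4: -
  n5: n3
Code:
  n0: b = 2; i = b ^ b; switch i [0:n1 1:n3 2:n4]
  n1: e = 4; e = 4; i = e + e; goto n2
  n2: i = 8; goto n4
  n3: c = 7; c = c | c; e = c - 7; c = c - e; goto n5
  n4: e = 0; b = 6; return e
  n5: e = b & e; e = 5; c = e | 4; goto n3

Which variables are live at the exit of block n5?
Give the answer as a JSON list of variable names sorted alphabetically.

Answer: ["b"]

Derivation:
Per-block:
  n0 def {b,i} use ∅
  n1 def {e,i} use ∅
  n2 def {i} use ∅
  n3 def {c,e} use ∅
  n4 def {b,e} use ∅
  n5 def {c,e} use {b,e}

Liveness:
  n0 li=∅ lo={b}
  n1 li=∅ lo=∅
  n2 li=∅ lo=∅
  n3 li={b} lo={b,e}
  n4 li=∅ lo=∅
  n5 li={b,e} lo={b}

live-out(n5) = ["b"]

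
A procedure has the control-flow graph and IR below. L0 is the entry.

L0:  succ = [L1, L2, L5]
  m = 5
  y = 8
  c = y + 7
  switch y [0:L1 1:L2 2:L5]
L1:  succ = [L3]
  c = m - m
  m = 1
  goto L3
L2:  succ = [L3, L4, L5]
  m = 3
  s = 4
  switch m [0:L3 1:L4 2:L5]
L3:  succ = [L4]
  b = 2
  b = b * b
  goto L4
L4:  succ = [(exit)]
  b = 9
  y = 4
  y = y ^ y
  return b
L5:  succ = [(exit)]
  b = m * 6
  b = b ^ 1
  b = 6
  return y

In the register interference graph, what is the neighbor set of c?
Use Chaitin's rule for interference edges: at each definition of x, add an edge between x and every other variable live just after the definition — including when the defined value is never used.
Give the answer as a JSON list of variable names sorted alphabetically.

Answer: ["m", "y"]

Working:
Block summaries:
  L0: def={c,m,y} ue=∅
  L1: def={c,m} ue={m}
  L2: def={m,s} ue=∅
  L3: def={b} ue=∅
  L4: def={b,y} ue=∅
  L5: def={b} ue={m,y}

Backward fixpoint:
  live L0: ∅→{m,y}
  live L1: {m}→∅
  live L2: {y}→{m,y}
  live L3: ∅→∅
  live L4: ∅→∅
  live L5: {m,y}→∅

Interfere edges:
  b: {y}
  c: {m,y}
  m: {c,s,y}
  s: {m,y}
  y: {b,c,m,s}

N(c) = ["m", "y"]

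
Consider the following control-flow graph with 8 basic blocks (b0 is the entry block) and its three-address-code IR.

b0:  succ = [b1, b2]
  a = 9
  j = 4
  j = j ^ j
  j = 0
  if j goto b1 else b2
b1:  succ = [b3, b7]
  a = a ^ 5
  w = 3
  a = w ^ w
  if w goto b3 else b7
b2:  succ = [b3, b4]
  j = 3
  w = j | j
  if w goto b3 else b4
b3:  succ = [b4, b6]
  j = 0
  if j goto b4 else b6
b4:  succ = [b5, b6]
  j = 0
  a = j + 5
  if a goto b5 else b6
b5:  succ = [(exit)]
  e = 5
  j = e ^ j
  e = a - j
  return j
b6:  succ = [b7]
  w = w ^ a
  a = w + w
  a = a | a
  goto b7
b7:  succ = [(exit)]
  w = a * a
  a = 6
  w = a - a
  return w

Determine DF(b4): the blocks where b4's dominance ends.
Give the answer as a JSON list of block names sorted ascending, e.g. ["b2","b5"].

Answer: ["b6"]

Analysis:
idom tree: b1←b0 b2←b0 b3←b0 b4←b0 b5←b4 b6←b0 b7←b0
Dom∩ at merges:
  b3: preds {b1,b2}: {b0,b1} ∩ {b0,b2} = {b0}; idom=b0
  b4: preds {b2,b3}: {b0,b2} ∩ {b0,b3} = {b0}; idom=b0
  b6: preds {b3,b4}: {b0,b3} ∩ {b0,b4} = {b0}; idom=b0
  b7: preds {b1,b6}: {b0,b1} ∩ {b0,b6} = {b0}; idom=b0

Frontier:
  join b3 pred b1: b1 stop@b0
  join b3 pred b2: b2 stop@b0
  join b4 pred b2: b2 stop@b0
  join b4 pred b3: b3 stop@b0
  join b6 pred b3: b3 stop@b0
  join b6 pred b4: b4 stop@b0
  join b7 pred b1: b1 stop@b0
  join b7 pred b6: b6 stop@b0
  b0 → ∅
  b1 → {b3,b7}
  b2 → {b3,b4}
  b3 → {b4,b6}
  b4 → {b6}
  b5 → ∅
  b6 → {b7}
  b7 → ∅

DF(b4) = ["b6"]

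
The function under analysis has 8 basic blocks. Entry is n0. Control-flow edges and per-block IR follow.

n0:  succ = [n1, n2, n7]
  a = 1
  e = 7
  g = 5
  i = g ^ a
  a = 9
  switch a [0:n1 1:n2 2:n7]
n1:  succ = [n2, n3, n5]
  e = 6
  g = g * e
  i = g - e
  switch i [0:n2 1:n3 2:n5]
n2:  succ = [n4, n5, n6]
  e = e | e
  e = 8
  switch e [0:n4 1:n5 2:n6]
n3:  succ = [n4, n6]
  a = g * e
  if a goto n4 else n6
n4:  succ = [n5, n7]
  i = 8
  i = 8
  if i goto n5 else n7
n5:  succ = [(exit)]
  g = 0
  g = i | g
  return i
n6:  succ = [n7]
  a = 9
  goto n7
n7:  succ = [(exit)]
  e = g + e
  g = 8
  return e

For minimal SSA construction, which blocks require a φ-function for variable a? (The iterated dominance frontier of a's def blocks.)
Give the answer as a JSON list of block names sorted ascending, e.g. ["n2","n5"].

idom tree: n1←n0 n2←n0 n3←n1 n4←n0 n5←n0 n6←n0 n7←n0
Join-block Dom:
  n2: preds {n0,n1}: {n0} ∩ {n0,n1} = {n0}; idom=n0
  n4: preds {n2,n3}: {n0,n2} ∩ {n0,n1,n3} = {n0}; idom=n0
  n5: preds {n1,n2,n4}: {n0,n1} ∩ {n0,n2} ∩ {n0,n4} = {n0}; idom=n0
  n6: preds {n2,n3}: {n0,n2} ∩ {n0,n1,n3} = {n0}; idom=n0
  n7: preds {n0,n4,n6}: {n0} ∩ {n0,n4} ∩ {n0,n6} = {n0}; idom=n0

DF walk-up:
  n2←n0: walk · to n0
  n2←n1: walk n1 to n0
  n4←n2: walk n2 to n0
  n4←n3: walk n3→n1 to n0
  n5←n1: walk n1 to n0
  n5←n2: walk n2 to n0
  n5←n4: walk n4 to n0
  n6←n2: walk n2 to n0
  n6←n3: walk n3→n1 to n0
  n7←n0: walk · to n0
  n7←n4: walk n4 to n0
  n7←n6: walk n6 to n0
  DF(n0)=∅
  DF(n1)={n2,n4,n5,n6}
  DF(n2)={n4,n5,n6}
  DF(n3)={n4,n6}
  DF(n4)={n5,n7}
  DF(n5)=∅
  DF(n6)={n7}
  DF(n7)=∅

φ for a: defs {n0,n3,n6}
  DF⁺ = {n4,n5,n6,n7}

Answer: ["n4", "n5", "n6", "n7"]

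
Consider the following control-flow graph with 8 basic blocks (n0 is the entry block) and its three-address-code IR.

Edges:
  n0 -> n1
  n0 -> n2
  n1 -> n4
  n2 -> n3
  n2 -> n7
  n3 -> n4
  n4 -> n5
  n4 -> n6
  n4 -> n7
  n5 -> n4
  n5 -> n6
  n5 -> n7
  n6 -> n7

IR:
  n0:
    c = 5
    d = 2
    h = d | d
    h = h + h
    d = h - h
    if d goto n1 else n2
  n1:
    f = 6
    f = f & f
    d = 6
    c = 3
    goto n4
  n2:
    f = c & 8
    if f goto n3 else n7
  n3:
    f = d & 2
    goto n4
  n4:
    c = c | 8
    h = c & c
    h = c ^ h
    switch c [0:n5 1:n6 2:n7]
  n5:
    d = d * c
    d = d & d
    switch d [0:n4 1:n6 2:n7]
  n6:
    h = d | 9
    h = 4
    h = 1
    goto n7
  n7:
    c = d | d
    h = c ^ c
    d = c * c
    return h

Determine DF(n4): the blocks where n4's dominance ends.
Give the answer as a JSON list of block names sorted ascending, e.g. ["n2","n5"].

idom tree: n1←n0 n2←n0 n3←n2 n4←n0 n5←n4 n6←n4 n7←n0
Dom at joins:
  n4: preds {n1,n3,n5}: {n0,n1} ∩ {n0,n2,n3} ∩ {n0,n4,n5} = {n0}; idom=n0
  n6: preds {n4,n5}: {n0,n4} ∩ {n0,n4,n5} = {n0,n4}; idom=n4
  n7: preds {n2,n4,n5,n6}: {n0,n2} ∩ {n0,n4} ∩ {n0,n4,n5} ∩ {n0,n4,n6} = {n0}; idom=n0

DF derivation:
  n4←n1: walk n1 to n0
  n4←n3: walk n3→n2 to n0
  n4←n5: walk n5→n4 to n0
  n6←n4: walk · to n4
  n6←n5: walk n5 to n4
  n7←n2: walk n2 to n0
  n7←n4: walk n4 to n0
  n7←n5: walk n5→n4 to n0
  n7←n6: walk n6→n4 to n0
  DF(n0)=∅
  DF(n1)={n4}
  DF(n2)={n4,n7}
  DF(n3)={n4}
  DF(n4)={n4,n7}
  DF(n5)={n4,n6,n7}
  DF(n6)={n7}
  DF(n7)=∅

DF(n4) = ["n4", "n7"]

Answer: ["n4", "n7"]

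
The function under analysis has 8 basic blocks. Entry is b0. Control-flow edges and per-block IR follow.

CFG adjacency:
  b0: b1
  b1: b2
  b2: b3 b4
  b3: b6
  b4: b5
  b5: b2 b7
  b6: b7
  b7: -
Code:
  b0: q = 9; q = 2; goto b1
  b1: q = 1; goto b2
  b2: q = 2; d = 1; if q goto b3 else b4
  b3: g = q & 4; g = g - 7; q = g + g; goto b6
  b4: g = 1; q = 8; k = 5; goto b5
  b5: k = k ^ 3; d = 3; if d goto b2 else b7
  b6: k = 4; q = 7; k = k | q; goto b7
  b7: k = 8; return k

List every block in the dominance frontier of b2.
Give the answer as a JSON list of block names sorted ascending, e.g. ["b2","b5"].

idom tree: b1←b0 b2←b1 b3←b2 b4←b2 b5←b4 b6←b3 b7←b2
Join-block Dom:
  b2: preds {b1,b5}: {b0,b1} ∩ {b0,b1,b2,b4,b5} = {b0,b1}; idom=b1
  b7: preds {b5,b6}: {b0,b1,b2,b4,b5} ∩ {b0,b1,b2,b3,b6} = {b0,b1,b2}; idom=b2

DF walk-up:
  b2←b1: walk · to b1
  b2←b5: walk b5→b4→b2 to b1
  b7←b5: walk b5→b4 to b2
  b7←b6: walk b6→b3 to b2
  b0: DF=∅
  b1: DF=∅
  b2: DF={b2}
  b3: DF={b7}
  b4: DF={b2,b7}
  b5: DF={b2,b7}
  b6: DF={b7}
  b7: DF=∅

DF(b2) = ["b2"]

Answer: ["b2"]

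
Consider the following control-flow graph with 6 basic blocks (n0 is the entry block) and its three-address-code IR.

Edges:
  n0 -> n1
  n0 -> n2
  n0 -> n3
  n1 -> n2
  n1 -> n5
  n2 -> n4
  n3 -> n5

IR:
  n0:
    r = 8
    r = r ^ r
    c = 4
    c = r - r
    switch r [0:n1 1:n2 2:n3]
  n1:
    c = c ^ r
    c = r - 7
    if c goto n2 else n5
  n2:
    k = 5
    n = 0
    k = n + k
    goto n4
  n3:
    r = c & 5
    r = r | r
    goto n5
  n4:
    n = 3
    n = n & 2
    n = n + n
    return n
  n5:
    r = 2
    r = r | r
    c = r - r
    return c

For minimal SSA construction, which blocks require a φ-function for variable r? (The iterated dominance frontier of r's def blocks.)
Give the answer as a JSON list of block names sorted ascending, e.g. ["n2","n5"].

Answer: ["n5"]

Analysis:
idom tree: n1←n0 n2←n0 n3←n0 n4←n2 n5←n0
Dom at joins:
  n2: preds {n0,n1}: {n0} ∩ {n0,n1} = {n0}; idom=n0
  n5: preds {n1,n3}: {n0,n1} ∩ {n0,n3} = {n0}; idom=n0

Frontier:
  join n2 pred n0: · stop@n0
  join n2 pred n1: n1 stop@n0
  join n5 pred n1: n1 stop@n0
  join n5 pred n3: n3 stop@n0
  n0 → ∅
  n1 → {n2,n5}
  n2 → ∅
  n3 → {n5}
  n4 → ∅
  n5 → ∅

φ for r: defs {n0,n3,n5}
  DF⁺ = {n5}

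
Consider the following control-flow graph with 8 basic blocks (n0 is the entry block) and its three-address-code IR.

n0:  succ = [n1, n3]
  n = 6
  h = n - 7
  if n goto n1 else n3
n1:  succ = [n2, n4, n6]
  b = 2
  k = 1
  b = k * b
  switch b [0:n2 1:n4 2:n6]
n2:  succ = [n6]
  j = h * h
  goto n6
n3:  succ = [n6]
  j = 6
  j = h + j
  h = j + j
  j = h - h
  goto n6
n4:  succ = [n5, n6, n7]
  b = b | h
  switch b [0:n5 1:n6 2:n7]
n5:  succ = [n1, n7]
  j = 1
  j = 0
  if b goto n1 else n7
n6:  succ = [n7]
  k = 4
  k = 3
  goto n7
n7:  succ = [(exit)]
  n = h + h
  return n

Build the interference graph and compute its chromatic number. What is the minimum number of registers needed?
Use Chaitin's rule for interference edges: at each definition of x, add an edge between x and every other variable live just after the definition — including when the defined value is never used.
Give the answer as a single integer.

Answer: 3

Working:
Block summaries:
  n0 def {h,n} use ∅
  n1 def {b,k} use ∅
  n2 def {j} use {h}
  n3 def {h,j} use {h}
  n4 def {b} use {b,h}
  n5 def {j} use {b}
  n6 def {k} use ∅
  n7 def {n} use {h}

Backward fixpoint:
  n0 li=∅ lo={h}
  n1 li={h} lo={b,h}
  n2 li={h} lo={h}
  n3 li={h} lo={h}
  n4 li={b,h} lo={b,h}
  n5 li={b,h} lo={h}
  n6 li={h} lo={h}
  n7 li={h} lo=∅

Interfere edges:
  b: {h,j,k}
  h: {b,j,k,n}
  j: {b,h}
  k: {b,h}
  n: {h}

Colouring:
  {b,h,j} pairwise interfere (3-clique) ⇒ χ ≥ 3
  3-colouring: c0={h}  c1={b,n}  c2={j,k}
  χ = 3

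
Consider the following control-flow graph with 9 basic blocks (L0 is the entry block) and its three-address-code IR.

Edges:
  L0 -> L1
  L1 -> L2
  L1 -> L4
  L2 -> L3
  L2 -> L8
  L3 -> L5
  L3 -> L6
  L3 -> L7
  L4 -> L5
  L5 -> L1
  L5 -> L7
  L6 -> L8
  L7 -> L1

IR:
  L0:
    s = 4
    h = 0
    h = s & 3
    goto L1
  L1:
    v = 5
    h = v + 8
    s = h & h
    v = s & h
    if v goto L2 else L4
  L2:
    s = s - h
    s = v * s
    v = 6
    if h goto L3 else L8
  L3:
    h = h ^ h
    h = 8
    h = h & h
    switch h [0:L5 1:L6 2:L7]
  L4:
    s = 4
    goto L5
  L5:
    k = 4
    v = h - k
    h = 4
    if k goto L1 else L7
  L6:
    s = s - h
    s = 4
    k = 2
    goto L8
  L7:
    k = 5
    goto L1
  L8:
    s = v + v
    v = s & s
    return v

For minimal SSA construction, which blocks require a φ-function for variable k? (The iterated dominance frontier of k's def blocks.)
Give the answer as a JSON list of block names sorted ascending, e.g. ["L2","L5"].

Answer: ["L1", "L7", "L8"]

Derivation:
idom tree: L1←L0 L2←L1 L3←L2 L4←L1 L5←L1 L6←L3 L7←L1 L8←L2
Dom∩ at merges:
  L1: preds {L0,L5,L7}: {L0} ∩ {L0,L1,L5} ∩ {L0,L1,L7} = {L0}; idom=L0
  L5: preds {L3,L4}: {L0,L1,L2,L3} ∩ {L0,L1,L4} = {L0,L1}; idom=L1
  L7: preds {L3,L5}: {L0,L1,L2,L3} ∩ {L0,L1,L5} = {L0,L1}; idom=L1
  L8: preds {L2,L6}: {L0,L1,L2} ∩ {L0,L1,L2,L3,L6} = {L0,L1,L2}; idom=L2

DF walk-up:
  join L1 pred L0: · stop@L0
  join L1 pred L5: L5→L1 stop@L0
  join L1 pred L7: L7→L1 stop@L0
  join L5 pred L3: L3→L2 stop@L1
  join L5 pred L4: L4 stop@L1
  join L7 pred L3: L3→L2 stop@L1
  join L7 pred L5: L5 stop@L1
  join L8 pred L2: · stop@L2
  join L8 pred L6: L6→L3 stop@L2
  DF(L0)=∅
  DF(L1)={L1}
  DF(L2)={L5,L7}
  DF(L3)={L5,L7,L8}
  DF(L4)={L5}
  DF(L5)={L1,L7}
  DF(L6)={L8}
  DF(L7)={L1}
  DF(L8)=∅

φ for k: defs {L5,L6,L7}
  DF⁺ = {L1,L7,L8}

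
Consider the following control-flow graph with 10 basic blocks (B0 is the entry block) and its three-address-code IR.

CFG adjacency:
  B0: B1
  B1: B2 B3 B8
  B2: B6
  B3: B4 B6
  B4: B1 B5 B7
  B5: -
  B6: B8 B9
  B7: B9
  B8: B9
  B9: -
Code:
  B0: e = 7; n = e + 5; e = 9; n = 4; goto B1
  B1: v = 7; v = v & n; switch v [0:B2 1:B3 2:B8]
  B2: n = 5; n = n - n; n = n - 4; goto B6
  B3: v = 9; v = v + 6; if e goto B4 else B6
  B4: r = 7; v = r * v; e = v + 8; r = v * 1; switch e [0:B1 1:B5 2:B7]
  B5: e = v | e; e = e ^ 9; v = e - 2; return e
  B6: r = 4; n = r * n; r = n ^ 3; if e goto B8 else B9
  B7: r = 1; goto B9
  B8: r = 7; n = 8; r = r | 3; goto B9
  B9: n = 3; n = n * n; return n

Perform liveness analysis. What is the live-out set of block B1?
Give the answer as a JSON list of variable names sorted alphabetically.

Answer: ["e", "n"]

Derivation:
Per-block:
  B0: {e,n} / ∅
  B1: {v} / {n}
  B2: {n} / ∅
  B3: {v} / {e}
  B4: {e,r,v} / {v}
  B5: {e,v} / {e,v}
  B6: {n,r} / {e,n}
  B7: {r} / ∅
  B8: {n,r} / ∅
  B9: {n} / ∅

Backward fixpoint:
  B0: in=∅ out={e,n}
  B1: in={e,n} out={e,n}
  B2: in={e} out={e,n}
  B3: in={e,n} out={e,n,v}
  B4: in={n,v} out={e,n,v}
  B5: in={e,v} out=∅
  B6: in={e,n} out=∅
  B7: in=∅ out=∅
  B8: in=∅ out=∅
  B9: in=∅ out=∅

live-out(B1) = ["e", "n"]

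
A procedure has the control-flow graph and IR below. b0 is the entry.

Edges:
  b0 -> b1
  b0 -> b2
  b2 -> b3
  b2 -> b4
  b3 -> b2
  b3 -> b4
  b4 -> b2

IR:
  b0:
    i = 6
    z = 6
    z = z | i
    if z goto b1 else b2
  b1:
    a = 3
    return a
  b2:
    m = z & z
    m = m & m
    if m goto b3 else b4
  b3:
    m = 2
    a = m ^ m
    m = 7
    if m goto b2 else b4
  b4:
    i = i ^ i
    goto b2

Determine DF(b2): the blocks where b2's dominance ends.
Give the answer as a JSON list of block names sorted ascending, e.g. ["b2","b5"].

Answer: ["b2"]

Working:
idom tree: b1←b0 b2←b0 b3←b2 b4←b2
Join-block Dom:
  b2: preds {b0,b3,b4}: {b0} ∩ {b0,b2,b3} ∩ {b0,b2,b4} = {b0}; idom=b0
  b4: preds {b2,b3}: {b0,b2} ∩ {b0,b2,b3} = {b0,b2}; idom=b2

Frontier:
  join b2 pred b0: · stop@b0
  join b2 pred b3: b3→b2 stop@b0
  join b2 pred b4: b4→b2 stop@b0
  join b4 pred b2: · stop@b2
  join b4 pred b3: b3 stop@b2
  DF(b0)=∅
  DF(b1)=∅
  DF(b2)={b2}
  DF(b3)={b2,b4}
  DF(b4)={b2}

DF(b2) = ["b2"]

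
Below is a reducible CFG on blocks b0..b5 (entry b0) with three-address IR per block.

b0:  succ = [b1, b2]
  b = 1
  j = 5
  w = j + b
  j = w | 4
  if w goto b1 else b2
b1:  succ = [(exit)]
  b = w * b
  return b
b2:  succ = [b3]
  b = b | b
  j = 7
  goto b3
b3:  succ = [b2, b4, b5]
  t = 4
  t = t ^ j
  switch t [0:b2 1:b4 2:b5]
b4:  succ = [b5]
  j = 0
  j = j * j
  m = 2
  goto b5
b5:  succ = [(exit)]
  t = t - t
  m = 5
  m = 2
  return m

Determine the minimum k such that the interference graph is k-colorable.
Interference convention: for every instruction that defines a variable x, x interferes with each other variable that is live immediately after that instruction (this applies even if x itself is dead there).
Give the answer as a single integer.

Answer: 3

Derivation:
Block summaries:
  b0: {b,j,w} / ∅
  b1: {b} / {b,w}
  b2: {b,j} / {b}
  b3: {t} / {j}
  b4: {j,m} / ∅
  b5: {m,t} / {t}

Backward fixpoint:
  b0: in=∅ out={b,w}
  b1: in={b,w} out=∅
  b2: in={b} out={b,j}
  b3: in={b,j} out={b,t}
  b4: in={t} out={t}
  b5: in={t} out=∅

Conflict graph:
  b↔{j,t,w}
  j↔{b,t,w}
  m↔{t}
  t↔{b,j,m}
  w↔{b,j}

Chromatic number:
  clique {b,j,t} ⇒ need ≥ 3
  3-colouring: R0={b,m}  R1={j}  R2={t,w}
  χ = 3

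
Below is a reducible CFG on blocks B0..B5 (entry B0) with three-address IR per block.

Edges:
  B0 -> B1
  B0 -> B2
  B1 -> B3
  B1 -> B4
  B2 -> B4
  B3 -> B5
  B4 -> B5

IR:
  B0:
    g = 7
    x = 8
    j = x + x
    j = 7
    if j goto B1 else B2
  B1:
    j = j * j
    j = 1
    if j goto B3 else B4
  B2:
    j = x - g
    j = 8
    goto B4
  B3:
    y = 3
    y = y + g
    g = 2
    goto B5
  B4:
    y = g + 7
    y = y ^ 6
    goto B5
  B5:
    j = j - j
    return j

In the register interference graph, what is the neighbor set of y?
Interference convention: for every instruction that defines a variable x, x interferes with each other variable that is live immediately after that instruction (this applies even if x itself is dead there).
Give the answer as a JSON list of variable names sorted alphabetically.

def/use:
  B0: def={g,j,x} ue=∅
  B1: def={j} ue={j}
  B2: def={j} ue={g,x}
  B3: def={g,y} ue={g}
  B4: def={y} ue={g}
  B5: def={j} ue={j}

Liveness:
  B0: in=∅ out={g,j,x}
  B1: in={g,j} out={g,j}
  B2: in={g,x} out={g,j}
  B3: in={g,j} out={j}
  B4: in={g,j} out={j}
  B5: in={j} out=∅

Interfere edges:
  g: {j,x,y}
  j: {g,x,y}
  x: {g,j}
  y: {g,j}

N(y) = ["g", "j"]

Answer: ["g", "j"]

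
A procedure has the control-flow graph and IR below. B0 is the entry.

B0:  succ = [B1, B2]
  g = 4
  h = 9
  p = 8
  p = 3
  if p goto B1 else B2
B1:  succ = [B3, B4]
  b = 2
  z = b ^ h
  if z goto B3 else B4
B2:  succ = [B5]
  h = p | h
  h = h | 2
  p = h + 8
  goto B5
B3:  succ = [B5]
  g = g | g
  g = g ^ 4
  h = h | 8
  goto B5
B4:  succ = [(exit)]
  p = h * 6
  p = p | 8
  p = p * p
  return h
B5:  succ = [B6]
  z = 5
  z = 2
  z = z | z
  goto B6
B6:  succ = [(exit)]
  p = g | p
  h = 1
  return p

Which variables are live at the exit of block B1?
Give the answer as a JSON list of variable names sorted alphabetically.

Answer: ["g", "h", "p"]

Working:
def/use:
  B0: {g,h,p} / ∅
  B1: {b,z} / {h}
  B2: {h,p} / {h,p}
  B3: {g,h} / {g,h}
  B4: {p} / {h}
  B5: {z} / ∅
  B6: {h,p} / {g,p}

Backward fixpoint:
  B0 li=∅ lo={g,h,p}
  B1 li={g,h,p} lo={g,h,p}
  B2 li={g,h,p} lo={g,p}
  B3 li={g,h,p} lo={g,p}
  B4 li={h} lo=∅
  B5 li={g,p} lo={g,p}
  B6 li={g,p} lo=∅

live-out(B1) = ["g", "h", "p"]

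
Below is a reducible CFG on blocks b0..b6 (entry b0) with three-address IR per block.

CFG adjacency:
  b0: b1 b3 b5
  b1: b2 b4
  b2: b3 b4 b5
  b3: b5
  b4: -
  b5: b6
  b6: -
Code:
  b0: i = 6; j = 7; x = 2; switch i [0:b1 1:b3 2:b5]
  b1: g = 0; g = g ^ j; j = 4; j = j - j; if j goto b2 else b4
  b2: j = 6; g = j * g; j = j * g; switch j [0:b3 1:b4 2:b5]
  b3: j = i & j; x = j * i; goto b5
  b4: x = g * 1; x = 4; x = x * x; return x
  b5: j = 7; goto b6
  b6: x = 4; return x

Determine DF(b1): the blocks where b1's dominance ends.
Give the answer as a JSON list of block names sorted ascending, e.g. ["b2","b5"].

idom tree: b1←b0 b2←b1 b3←b0 b4←b1 b5←b0 b6←b5
Dom∩ at merges:
  b3: preds {b0,b2}: {b0} ∩ {b0,b1,b2} = {b0}; idom=b0
  b4: preds {b1,b2}: {b0,b1} ∩ {b0,b1,b2} = {b0,b1}; idom=b1
  b5: preds {b0,b2,b3}: {b0} ∩ {b0,b1,b2} ∩ {b0,b3} = {b0}; idom=b0

DF walk-up:
  b3←b0: walk · to b0
  b3←b2: walk b2→b1 to b0
  b4←b1: walk · to b1
  b4←b2: walk b2 to b1
  b5←b0: walk · to b0
  b5←b2: walk b2→b1 to b0
  b5←b3: walk b3 to b0
  b0: DF=∅
  b1: DF={b3,b5}
  b2: DF={b3,b4,b5}
  b3: DF={b5}
  b4: DF=∅
  b5: DF=∅
  b6: DF=∅

DF(b1) = ["b3", "b5"]

Answer: ["b3", "b5"]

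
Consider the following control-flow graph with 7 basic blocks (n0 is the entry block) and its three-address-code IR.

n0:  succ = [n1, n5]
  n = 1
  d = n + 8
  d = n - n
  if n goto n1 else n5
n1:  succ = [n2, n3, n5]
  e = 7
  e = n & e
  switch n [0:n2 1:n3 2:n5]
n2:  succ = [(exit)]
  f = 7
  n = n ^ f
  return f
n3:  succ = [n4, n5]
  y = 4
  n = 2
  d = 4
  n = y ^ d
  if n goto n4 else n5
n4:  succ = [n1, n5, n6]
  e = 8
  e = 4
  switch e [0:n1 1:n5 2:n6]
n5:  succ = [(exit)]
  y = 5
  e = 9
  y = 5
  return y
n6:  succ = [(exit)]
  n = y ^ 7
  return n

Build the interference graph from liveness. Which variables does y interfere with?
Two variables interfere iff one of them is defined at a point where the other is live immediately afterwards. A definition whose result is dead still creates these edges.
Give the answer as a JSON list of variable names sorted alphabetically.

Answer: ["d", "e", "n"]

Working:
Per-block:
  n0: {d,n} / ∅
  n1: {e} / {n}
  n2: {f,n} / {n}
  n3: {d,n,y} / ∅
  n4: {e} / ∅
  n5: {e,y} / ∅
  n6: {n} / {y}

Backward fixpoint:
  n0: in=∅ out={n}
  n1: in={n} out={n}
  n2: in={n} out=∅
  n3: in=∅ out={n,y}
  n4: in={n,y} out={n,y}
  n5: in=∅ out=∅
  n6: in={y} out=∅

Conflict graph:
  d↔{n,y}
  e↔{n,y}
  f↔{n}
  n↔{d,e,f,y}
  y↔{d,e,n}

N(y) = ["d", "e", "n"]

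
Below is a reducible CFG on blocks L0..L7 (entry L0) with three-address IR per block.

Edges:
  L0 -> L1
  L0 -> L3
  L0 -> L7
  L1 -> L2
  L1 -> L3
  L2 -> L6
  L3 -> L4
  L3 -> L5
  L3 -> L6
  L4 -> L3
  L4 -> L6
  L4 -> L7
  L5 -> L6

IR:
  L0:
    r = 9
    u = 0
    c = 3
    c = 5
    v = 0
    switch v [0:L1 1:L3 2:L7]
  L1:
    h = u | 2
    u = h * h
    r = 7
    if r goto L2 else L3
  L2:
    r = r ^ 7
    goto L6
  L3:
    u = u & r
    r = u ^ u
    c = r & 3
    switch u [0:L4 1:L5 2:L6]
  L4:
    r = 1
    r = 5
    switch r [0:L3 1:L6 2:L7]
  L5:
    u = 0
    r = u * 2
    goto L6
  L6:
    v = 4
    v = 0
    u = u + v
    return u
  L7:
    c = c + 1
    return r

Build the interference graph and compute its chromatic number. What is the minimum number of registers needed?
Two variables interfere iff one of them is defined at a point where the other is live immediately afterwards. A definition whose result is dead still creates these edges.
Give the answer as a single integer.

Answer: 4

Working:
def/use:
  L0 def {c,r,u,v} use ∅
  L1 def {h,r,u} use {u}
  L2 def {r} use {r}
  L3 def {c,r,u} use {r,u}
  L4 def {r} use ∅
  L5 def {r,u} use ∅
  L6 def {u,v} use {u}
  L7 def {c} use {c,r}

Liveness:
  live L0: ∅→{c,r,u}
  live L1: {u}→{r,u}
  live L2: {r,u}→{u}
  live L3: {r,u}→{c,u}
  live L4: {c,u}→{c,r,u}
  live L5: ∅→{u}
  live L6: {u}→∅
  live L7: {c,r}→∅

Conflict graph:
  c↔{r,u,v}
  h↔∅
  r↔{c,u,v}
  u↔{c,r,v}
  v↔{c,r,u}

Colouring:
  {c,r,u,v} pairwise interfere (4-clique) ⇒ χ ≥ 4
  assign c→r0 h→r0 r→r1 u→r2 v→r3 — no edge inside a register ⇒ χ ≤ 4
  χ = 4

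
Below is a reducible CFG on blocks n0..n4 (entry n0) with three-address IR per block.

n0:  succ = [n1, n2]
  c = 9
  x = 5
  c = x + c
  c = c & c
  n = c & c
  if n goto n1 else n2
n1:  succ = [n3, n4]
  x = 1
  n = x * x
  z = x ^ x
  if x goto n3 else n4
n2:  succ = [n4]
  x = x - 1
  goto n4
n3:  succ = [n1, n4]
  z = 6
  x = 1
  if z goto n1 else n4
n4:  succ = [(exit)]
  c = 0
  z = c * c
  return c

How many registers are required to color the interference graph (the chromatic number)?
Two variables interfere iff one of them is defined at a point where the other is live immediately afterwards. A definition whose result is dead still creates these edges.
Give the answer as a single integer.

Answer: 3

Working:
Block summaries:
  n0: def={c,n,x} ue=∅
  n1: def={n,x,z} ue=∅
  n2: def={x} ue={x}
  n3: def={x,z} ue=∅
  n4: def={c,z} ue=∅

Liveness:
  n0: in=∅ out={x}
  n1: in=∅ out=∅
  n2: in={x} out=∅
  n3: in=∅ out=∅
  n4: in=∅ out=∅

Conflict graph:
  c↔{x,z}
  n↔{x}
  x↔{c,n,z}
  z↔{c,x}

Chromatic number:
  clique {c,x,z} ⇒ need ≥ 3
  assign c→c1 n→c1 x→c0 z→c2 — no edge inside a register ⇒ χ ≤ 3
  χ = 3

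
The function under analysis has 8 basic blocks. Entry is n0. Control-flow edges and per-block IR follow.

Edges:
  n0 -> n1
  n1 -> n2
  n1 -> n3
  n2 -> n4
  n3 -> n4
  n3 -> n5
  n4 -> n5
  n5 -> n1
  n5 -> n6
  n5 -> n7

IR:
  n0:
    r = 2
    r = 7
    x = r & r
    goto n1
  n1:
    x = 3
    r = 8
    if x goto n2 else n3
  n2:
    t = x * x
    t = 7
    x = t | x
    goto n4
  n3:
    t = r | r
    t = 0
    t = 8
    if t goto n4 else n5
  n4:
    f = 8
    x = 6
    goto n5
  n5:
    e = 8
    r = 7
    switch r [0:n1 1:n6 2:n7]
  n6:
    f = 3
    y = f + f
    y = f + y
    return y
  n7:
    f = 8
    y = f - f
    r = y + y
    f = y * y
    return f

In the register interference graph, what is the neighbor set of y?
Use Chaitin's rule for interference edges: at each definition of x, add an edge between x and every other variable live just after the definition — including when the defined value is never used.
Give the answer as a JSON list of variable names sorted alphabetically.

Answer: ["f", "r"]

Analysis:
def/use:
  n0: def={r,x} ue=∅
  n1: def={r,x} ue=∅
  n2: def={t,x} ue={x}
  n3: def={t} ue={r}
  n4: def={f,x} ue=∅
  n5: def={e,r} ue=∅
  n6: def={f,y} ue=∅
  n7: def={f,r,y} ue=∅

Backward fixpoint:
  n0 li=∅ lo=∅
  n1 li=∅ lo={r,x}
  n2 li={x} lo=∅
  n3 li={r} lo=∅
  n4 li=∅ lo=∅
  n5 li=∅ lo=∅
  n6 li=∅ lo=∅
  n7 li=∅ lo=∅

Conflict graph:
  e — ∅
  f — {y}
  r — {x,y}
  t — {x}
  x — {r,t}
  y — {f,r}

N(y) = ["f", "r"]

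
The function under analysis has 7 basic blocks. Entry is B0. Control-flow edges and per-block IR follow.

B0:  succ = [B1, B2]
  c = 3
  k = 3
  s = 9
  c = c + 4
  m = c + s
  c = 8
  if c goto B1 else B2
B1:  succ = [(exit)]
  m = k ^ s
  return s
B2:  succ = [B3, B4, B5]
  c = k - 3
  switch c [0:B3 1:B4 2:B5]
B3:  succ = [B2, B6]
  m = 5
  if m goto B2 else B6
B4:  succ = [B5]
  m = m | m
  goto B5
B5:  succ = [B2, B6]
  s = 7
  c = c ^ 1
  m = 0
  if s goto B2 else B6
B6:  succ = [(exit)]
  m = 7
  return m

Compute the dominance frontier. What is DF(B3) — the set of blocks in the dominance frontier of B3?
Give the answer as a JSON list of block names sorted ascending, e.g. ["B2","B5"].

Answer: ["B2", "B6"]

Analysis:
idom tree: B1←B0 B2←B0 B3←B2 B4←B2 B5←B2 B6←B2
Dom at joins:
  B2: preds {B0,B3,B5}: {B0} ∩ {B0,B2,B3} ∩ {B0,B2,B5} = {B0}; idom=B0
  B5: preds {B2,B4}: {B0,B2} ∩ {B0,B2,B4} = {B0,B2}; idom=B2
  B6: preds {B3,B5}: {B0,B2,B3} ∩ {B0,B2,B5} = {B0,B2}; idom=B2

DF derivation:
  B2←B0: walk · to B0
  B2←B3: walk B3→B2 to B0
  B2←B5: walk B5→B2 to B0
  B5←B2: walk · to B2
  B5←B4: walk B4 to B2
  B6←B3: walk B3 to B2
  B6←B5: walk B5 to B2
  DF(B0)=∅
  DF(B1)=∅
  DF(B2)={B2}
  DF(B3)={B2,B6}
  DF(B4)={B5}
  DF(B5)={B2,B6}
  DF(B6)=∅

DF(B3) = ["B2", "B6"]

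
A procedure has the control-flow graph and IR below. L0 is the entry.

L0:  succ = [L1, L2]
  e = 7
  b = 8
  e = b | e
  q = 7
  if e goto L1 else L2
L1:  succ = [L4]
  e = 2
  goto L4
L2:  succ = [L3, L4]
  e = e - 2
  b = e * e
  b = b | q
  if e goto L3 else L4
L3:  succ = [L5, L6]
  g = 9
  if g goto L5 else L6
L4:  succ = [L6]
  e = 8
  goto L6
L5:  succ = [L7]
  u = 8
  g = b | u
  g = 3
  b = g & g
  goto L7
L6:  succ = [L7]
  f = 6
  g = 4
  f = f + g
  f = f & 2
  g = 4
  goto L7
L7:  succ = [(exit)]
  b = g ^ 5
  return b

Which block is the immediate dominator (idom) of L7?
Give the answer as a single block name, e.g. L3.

idom tree: L1←L0 L2←L0 L3←L2 L4←L0 L5←L3 L6←L0 L7←L0
Dom∩ at merges:
  L4: preds {L1,L2}: {L0,L1} ∩ {L0,L2} = {L0}; idom=L0
  L6: preds {L3,L4}: {L0,L2,L3} ∩ {L0,L4} = {L0}; idom=L0
  L7: preds {L5,L6}: {L0,L2,L3,L5} ∩ {L0,L6} = {L0}; idom=L0

idom(L7) = L0

Answer: L0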